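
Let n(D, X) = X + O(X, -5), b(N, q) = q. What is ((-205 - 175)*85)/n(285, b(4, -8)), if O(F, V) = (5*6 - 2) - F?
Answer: -8075/7 ≈ -1153.6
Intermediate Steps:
O(F, V) = 28 - F (O(F, V) = (30 - 2) - F = 28 - F)
n(D, X) = 28 (n(D, X) = X + (28 - X) = 28)
((-205 - 175)*85)/n(285, b(4, -8)) = ((-205 - 175)*85)/28 = -380*85*(1/28) = -32300*1/28 = -8075/7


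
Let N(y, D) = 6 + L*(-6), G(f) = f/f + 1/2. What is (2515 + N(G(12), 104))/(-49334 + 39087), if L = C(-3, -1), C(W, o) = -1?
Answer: -2527/10247 ≈ -0.24661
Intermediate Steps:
L = -1
G(f) = 3/2 (G(f) = 1 + 1*(½) = 1 + ½ = 3/2)
N(y, D) = 12 (N(y, D) = 6 - 1*(-6) = 6 + 6 = 12)
(2515 + N(G(12), 104))/(-49334 + 39087) = (2515 + 12)/(-49334 + 39087) = 2527/(-10247) = 2527*(-1/10247) = -2527/10247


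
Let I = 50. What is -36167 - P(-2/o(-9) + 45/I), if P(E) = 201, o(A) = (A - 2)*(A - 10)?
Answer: -36368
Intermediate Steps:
o(A) = (-10 + A)*(-2 + A) (o(A) = (-2 + A)*(-10 + A) = (-10 + A)*(-2 + A))
-36167 - P(-2/o(-9) + 45/I) = -36167 - 1*201 = -36167 - 201 = -36368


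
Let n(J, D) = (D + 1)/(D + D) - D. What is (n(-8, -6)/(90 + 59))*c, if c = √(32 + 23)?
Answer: 77*√55/1788 ≈ 0.31938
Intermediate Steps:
c = √55 ≈ 7.4162
n(J, D) = -D + (1 + D)/(2*D) (n(J, D) = (1 + D)/((2*D)) - D = (1 + D)*(1/(2*D)) - D = (1 + D)/(2*D) - D = -D + (1 + D)/(2*D))
(n(-8, -6)/(90 + 59))*c = ((½ + (½)/(-6) - 1*(-6))/(90 + 59))*√55 = ((½ + (½)*(-⅙) + 6)/149)*√55 = ((½ - 1/12 + 6)/149)*√55 = ((1/149)*(77/12))*√55 = 77*√55/1788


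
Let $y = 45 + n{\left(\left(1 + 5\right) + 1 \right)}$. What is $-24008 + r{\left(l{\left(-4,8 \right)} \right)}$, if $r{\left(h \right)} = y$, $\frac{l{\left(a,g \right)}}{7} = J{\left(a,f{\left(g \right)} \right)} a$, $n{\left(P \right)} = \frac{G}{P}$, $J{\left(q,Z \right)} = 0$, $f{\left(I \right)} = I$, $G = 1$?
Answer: $- \frac{167740}{7} \approx -23963.0$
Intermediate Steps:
$n{\left(P \right)} = \frac{1}{P}$ ($n{\left(P \right)} = 1 \frac{1}{P} = \frac{1}{P}$)
$l{\left(a,g \right)} = 0$ ($l{\left(a,g \right)} = 7 \cdot 0 a = 7 \cdot 0 = 0$)
$y = \frac{316}{7}$ ($y = 45 + \frac{1}{\left(1 + 5\right) + 1} = 45 + \frac{1}{6 + 1} = 45 + \frac{1}{7} = \frac{316}{7} \approx 45.143$)
$r{\left(h \right)} = \frac{316}{7}$
$-24008 + r{\left(l{\left(-4,8 \right)} \right)} = -24008 + \frac{316}{7} = - \frac{167740}{7}$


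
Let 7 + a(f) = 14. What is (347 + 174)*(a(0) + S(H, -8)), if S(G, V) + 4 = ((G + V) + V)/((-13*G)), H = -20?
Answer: 96906/65 ≈ 1490.9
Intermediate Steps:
a(f) = 7 (a(f) = -7 + 14 = 7)
S(G, V) = -4 - (G + 2*V)/(13*G) (S(G, V) = -4 + ((G + V) + V)/((-13*G)) = -4 + (G + 2*V)*(-1/(13*G)) = -4 - (G + 2*V)/(13*G))
(347 + 174)*(a(0) + S(H, -8)) = (347 + 174)*(7 + (1/13)*(-53*(-20) - 2*(-8))/(-20)) = 521*(7 + (1/13)*(-1/20)*(1060 + 16)) = 521*(7 + (1/13)*(-1/20)*1076) = 521*(7 - 269/65) = 521*(186/65) = 96906/65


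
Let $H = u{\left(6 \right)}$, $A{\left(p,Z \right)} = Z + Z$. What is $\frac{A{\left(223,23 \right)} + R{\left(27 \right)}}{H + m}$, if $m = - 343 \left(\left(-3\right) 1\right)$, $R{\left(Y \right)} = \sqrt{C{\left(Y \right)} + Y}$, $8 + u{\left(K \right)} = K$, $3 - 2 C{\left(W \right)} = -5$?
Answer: $\frac{46}{1027} + \frac{\sqrt{31}}{1027} \approx 0.050212$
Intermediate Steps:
$C{\left(W \right)} = 4$ ($C{\left(W \right)} = \frac{3}{2} - - \frac{5}{2} = \frac{3}{2} + \frac{5}{2} = 4$)
$u{\left(K \right)} = -8 + K$
$A{\left(p,Z \right)} = 2 Z$
$H = -2$ ($H = -8 + 6 = -2$)
$R{\left(Y \right)} = \sqrt{4 + Y}$
$m = 1029$ ($m = \left(-343\right) \left(-3\right) = 1029$)
$\frac{A{\left(223,23 \right)} + R{\left(27 \right)}}{H + m} = \frac{2 \cdot 23 + \sqrt{4 + 27}}{-2 + 1029} = \frac{46 + \sqrt{31}}{1027} = \left(46 + \sqrt{31}\right) \frac{1}{1027} = \frac{46}{1027} + \frac{\sqrt{31}}{1027}$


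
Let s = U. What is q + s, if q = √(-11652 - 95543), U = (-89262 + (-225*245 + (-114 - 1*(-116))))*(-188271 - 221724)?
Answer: 59197128075 + I*√107195 ≈ 5.9197e+10 + 327.41*I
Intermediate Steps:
U = 59197128075 (U = (-89262 + (-55125 + (-114 + 116)))*(-409995) = (-89262 + (-55125 + 2))*(-409995) = (-89262 - 55123)*(-409995) = -144385*(-409995) = 59197128075)
q = I*√107195 (q = √(-107195) = I*√107195 ≈ 327.41*I)
s = 59197128075
q + s = I*√107195 + 59197128075 = 59197128075 + I*√107195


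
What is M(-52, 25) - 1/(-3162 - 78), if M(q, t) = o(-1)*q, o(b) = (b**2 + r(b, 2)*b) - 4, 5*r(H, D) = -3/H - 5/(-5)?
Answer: 128045/648 ≈ 197.60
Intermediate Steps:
r(H, D) = 1/5 - 3/(5*H) (r(H, D) = (-3/H - 5/(-5))/5 = (-3/H - 5*(-1/5))/5 = (-3/H + 1)/5 = (1 - 3/H)/5 = 1/5 - 3/(5*H))
o(b) = -23/5 + b**2 + b/5 (o(b) = (b**2 + ((-3 + b)/(5*b))*b) - 4 = (b**2 + (-3/5 + b/5)) - 4 = (-3/5 + b**2 + b/5) - 4 = -23/5 + b**2 + b/5)
M(q, t) = -19*q/5 (M(q, t) = (-23/5 + (-1)**2 + (1/5)*(-1))*q = (-23/5 + 1 - 1/5)*q = -19*q/5)
M(-52, 25) - 1/(-3162 - 78) = -19/5*(-52) - 1/(-3162 - 78) = 988/5 - 1/(-3240) = 988/5 - 1*(-1/3240) = 988/5 + 1/3240 = 128045/648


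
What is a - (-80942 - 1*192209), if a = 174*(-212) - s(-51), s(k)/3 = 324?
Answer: 235291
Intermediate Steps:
s(k) = 972 (s(k) = 3*324 = 972)
a = -37860 (a = 174*(-212) - 1*972 = -36888 - 972 = -37860)
a - (-80942 - 1*192209) = -37860 - (-80942 - 1*192209) = -37860 - (-80942 - 192209) = -37860 - 1*(-273151) = -37860 + 273151 = 235291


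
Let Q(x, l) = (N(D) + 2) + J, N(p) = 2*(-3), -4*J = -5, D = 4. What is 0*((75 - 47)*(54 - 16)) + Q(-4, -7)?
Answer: -11/4 ≈ -2.7500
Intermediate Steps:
J = 5/4 (J = -¼*(-5) = 5/4 ≈ 1.2500)
N(p) = -6
Q(x, l) = -11/4 (Q(x, l) = (-6 + 2) + 5/4 = -4 + 5/4 = -11/4)
0*((75 - 47)*(54 - 16)) + Q(-4, -7) = 0*((75 - 47)*(54 - 16)) - 11/4 = 0*(28*38) - 11/4 = 0*1064 - 11/4 = 0 - 11/4 = -11/4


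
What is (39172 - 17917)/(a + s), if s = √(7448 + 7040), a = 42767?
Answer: 303004195/609667267 - 14170*√3622/609667267 ≈ 0.49560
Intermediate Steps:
s = 2*√3622 (s = √14488 = 2*√3622 ≈ 120.37)
(39172 - 17917)/(a + s) = (39172 - 17917)/(42767 + 2*√3622) = 21255/(42767 + 2*√3622)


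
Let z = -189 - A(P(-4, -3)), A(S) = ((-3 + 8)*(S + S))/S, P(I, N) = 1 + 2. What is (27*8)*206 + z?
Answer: 44297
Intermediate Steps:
P(I, N) = 3
A(S) = 10 (A(S) = (5*(2*S))/S = (10*S)/S = 10)
z = -199 (z = -189 - 1*10 = -189 - 10 = -199)
(27*8)*206 + z = (27*8)*206 - 199 = 216*206 - 199 = 44496 - 199 = 44297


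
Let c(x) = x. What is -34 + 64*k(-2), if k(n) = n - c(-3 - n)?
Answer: -98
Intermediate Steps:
k(n) = 3 + 2*n (k(n) = n - (-3 - n) = n + (3 + n) = 3 + 2*n)
-34 + 64*k(-2) = -34 + 64*(3 + 2*(-2)) = -34 + 64*(3 - 4) = -34 + 64*(-1) = -34 - 64 = -98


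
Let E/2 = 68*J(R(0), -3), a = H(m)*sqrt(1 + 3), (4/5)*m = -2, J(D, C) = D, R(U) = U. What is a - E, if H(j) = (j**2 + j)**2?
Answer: 225/8 ≈ 28.125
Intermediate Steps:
m = -5/2 (m = (5/4)*(-2) = -5/2 ≈ -2.5000)
H(j) = (j + j**2)**2
a = 225/8 (a = ((-5/2)**2*(1 - 5/2)**2)*sqrt(1 + 3) = (25*(-3/2)**2/4)*sqrt(4) = ((25/4)*(9/4))*2 = (225/16)*2 = 225/8 ≈ 28.125)
E = 0 (E = 2*(68*0) = 2*0 = 0)
a - E = 225/8 - 1*0 = 225/8 + 0 = 225/8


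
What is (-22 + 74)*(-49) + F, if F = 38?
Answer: -2510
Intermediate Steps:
(-22 + 74)*(-49) + F = (-22 + 74)*(-49) + 38 = 52*(-49) + 38 = -2548 + 38 = -2510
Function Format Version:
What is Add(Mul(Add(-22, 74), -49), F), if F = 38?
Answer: -2510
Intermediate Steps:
Add(Mul(Add(-22, 74), -49), F) = Add(Mul(Add(-22, 74), -49), 38) = Add(Mul(52, -49), 38) = Add(-2548, 38) = -2510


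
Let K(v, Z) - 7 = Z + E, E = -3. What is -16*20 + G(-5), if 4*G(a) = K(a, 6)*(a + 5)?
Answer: -320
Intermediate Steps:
K(v, Z) = 4 + Z (K(v, Z) = 7 + (Z - 3) = 7 + (-3 + Z) = 4 + Z)
G(a) = 25/2 + 5*a/2 (G(a) = ((4 + 6)*(a + 5))/4 = (10*(5 + a))/4 = (50 + 10*a)/4 = 25/2 + 5*a/2)
-16*20 + G(-5) = -16*20 + (25/2 + (5/2)*(-5)) = -320 + (25/2 - 25/2) = -320 + 0 = -320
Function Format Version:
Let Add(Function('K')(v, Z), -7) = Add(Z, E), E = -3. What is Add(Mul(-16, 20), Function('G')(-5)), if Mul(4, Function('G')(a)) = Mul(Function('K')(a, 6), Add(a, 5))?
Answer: -320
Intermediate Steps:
Function('K')(v, Z) = Add(4, Z) (Function('K')(v, Z) = Add(7, Add(Z, -3)) = Add(7, Add(-3, Z)) = Add(4, Z))
Function('G')(a) = Add(Rational(25, 2), Mul(Rational(5, 2), a)) (Function('G')(a) = Mul(Rational(1, 4), Mul(Add(4, 6), Add(a, 5))) = Mul(Rational(1, 4), Mul(10, Add(5, a))) = Mul(Rational(1, 4), Add(50, Mul(10, a))) = Add(Rational(25, 2), Mul(Rational(5, 2), a)))
Add(Mul(-16, 20), Function('G')(-5)) = Add(Mul(-16, 20), Add(Rational(25, 2), Mul(Rational(5, 2), -5))) = Add(-320, Add(Rational(25, 2), Rational(-25, 2))) = Add(-320, 0) = -320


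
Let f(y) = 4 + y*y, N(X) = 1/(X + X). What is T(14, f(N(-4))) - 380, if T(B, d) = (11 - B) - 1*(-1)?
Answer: -382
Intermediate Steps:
N(X) = 1/(2*X)
f(y) = 4 + y**2
T(B, d) = 12 - B (T(B, d) = (11 - B) + 1 = 12 - B)
T(14, f(N(-4))) - 380 = (12 - 1*14) - 380 = (12 - 14) - 380 = -2 - 380 = -382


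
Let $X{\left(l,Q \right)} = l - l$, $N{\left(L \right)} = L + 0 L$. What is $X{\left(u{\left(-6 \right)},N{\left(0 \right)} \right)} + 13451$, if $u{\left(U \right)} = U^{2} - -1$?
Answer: $13451$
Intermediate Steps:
$N{\left(L \right)} = L$ ($N{\left(L \right)} = L + 0 = L$)
$u{\left(U \right)} = 1 + U^{2}$ ($u{\left(U \right)} = U^{2} + 1 = 1 + U^{2}$)
$X{\left(l,Q \right)} = 0$
$X{\left(u{\left(-6 \right)},N{\left(0 \right)} \right)} + 13451 = 0 + 13451 = 13451$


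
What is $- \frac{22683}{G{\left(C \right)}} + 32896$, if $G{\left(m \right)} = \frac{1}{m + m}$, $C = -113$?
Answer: $5159254$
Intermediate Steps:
$G{\left(m \right)} = \frac{1}{2 m}$
$- \frac{22683}{G{\left(C \right)}} + 32896 = - \frac{22683}{\frac{1}{2} \frac{1}{-113}} + 32896 = - \frac{22683}{\frac{1}{2} \left(- \frac{1}{113}\right)} + 32896 = - \frac{22683}{- \frac{1}{226}} + 32896 = \left(-22683\right) \left(-226\right) + 32896 = 5126358 + 32896 = 5159254$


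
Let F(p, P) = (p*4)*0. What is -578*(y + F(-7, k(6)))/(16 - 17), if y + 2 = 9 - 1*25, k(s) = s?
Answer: -10404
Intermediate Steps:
y = -18 (y = -2 + (9 - 1*25) = -2 + (9 - 25) = -2 - 16 = -18)
F(p, P) = 0 (F(p, P) = (4*p)*0 = 0)
-578*(y + F(-7, k(6)))/(16 - 17) = -578*(-18 + 0)/(16 - 17) = -578/((-1/(-18))) = -578/((-1*(-1/18))) = -578/1/18 = -578*18 = -10404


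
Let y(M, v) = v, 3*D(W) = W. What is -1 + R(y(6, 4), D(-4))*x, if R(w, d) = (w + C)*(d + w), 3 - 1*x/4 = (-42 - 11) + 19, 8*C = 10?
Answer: 2071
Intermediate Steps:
C = 5/4 (C = (⅛)*10 = 5/4 ≈ 1.2500)
D(W) = W/3
x = 148 (x = 12 - 4*((-42 - 11) + 19) = 12 - 4*(-53 + 19) = 12 - 4*(-34) = 12 + 136 = 148)
R(w, d) = (5/4 + w)*(d + w) (R(w, d) = (w + 5/4)*(d + w) = (5/4 + w)*(d + w))
-1 + R(y(6, 4), D(-4))*x = -1 + (4² + 5*((⅓)*(-4))/4 + (5/4)*4 + ((⅓)*(-4))*4)*148 = -1 + (16 + (5/4)*(-4/3) + 5 - 4/3*4)*148 = -1 + (16 - 5/3 + 5 - 16/3)*148 = -1 + 14*148 = -1 + 2072 = 2071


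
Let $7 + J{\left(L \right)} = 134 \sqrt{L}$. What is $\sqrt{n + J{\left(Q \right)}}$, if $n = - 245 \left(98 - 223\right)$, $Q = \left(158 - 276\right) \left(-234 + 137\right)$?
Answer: $\sqrt{30618 + 134 \sqrt{11446}} \approx 212.02$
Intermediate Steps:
$Q = 11446$ ($Q = \left(-118\right) \left(-97\right) = 11446$)
$n = 30625$ ($n = \left(-245\right) \left(-125\right) = 30625$)
$J{\left(L \right)} = -7 + 134 \sqrt{L}$
$\sqrt{n + J{\left(Q \right)}} = \sqrt{30625 - \left(7 - 134 \sqrt{11446}\right)} = \sqrt{30618 + 134 \sqrt{11446}}$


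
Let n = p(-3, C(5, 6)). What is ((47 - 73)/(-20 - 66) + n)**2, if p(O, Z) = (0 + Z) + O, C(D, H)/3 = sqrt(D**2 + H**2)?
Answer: 1028557/1849 - 696*sqrt(61)/43 ≈ 429.86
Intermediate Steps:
C(D, H) = 3*sqrt(D**2 + H**2)
p(O, Z) = O + Z (p(O, Z) = Z + O = O + Z)
n = -3 + 3*sqrt(61) (n = -3 + 3*sqrt(5**2 + 6**2) = -3 + 3*sqrt(25 + 36) = -3 + 3*sqrt(61) ≈ 20.431)
((47 - 73)/(-20 - 66) + n)**2 = ((47 - 73)/(-20 - 66) + (-3 + 3*sqrt(61)))**2 = (-26/(-86) + (-3 + 3*sqrt(61)))**2 = (-26*(-1/86) + (-3 + 3*sqrt(61)))**2 = (13/43 + (-3 + 3*sqrt(61)))**2 = (-116/43 + 3*sqrt(61))**2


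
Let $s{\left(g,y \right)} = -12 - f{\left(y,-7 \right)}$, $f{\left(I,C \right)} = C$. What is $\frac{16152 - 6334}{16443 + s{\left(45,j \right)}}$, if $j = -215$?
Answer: $\frac{4909}{8219} \approx 0.59727$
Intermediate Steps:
$s{\left(g,y \right)} = -5$ ($s{\left(g,y \right)} = -12 - -7 = -12 + 7 = -5$)
$\frac{16152 - 6334}{16443 + s{\left(45,j \right)}} = \frac{16152 - 6334}{16443 - 5} = \frac{16152 - 6334}{16438} = \left(16152 - 6334\right) \frac{1}{16438} = 9818 \cdot \frac{1}{16438} = \frac{4909}{8219}$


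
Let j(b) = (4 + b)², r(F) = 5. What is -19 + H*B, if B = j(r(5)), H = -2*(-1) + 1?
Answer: 224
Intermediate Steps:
H = 3 (H = 2 + 1 = 3)
B = 81 (B = (4 + 5)² = 9² = 81)
-19 + H*B = -19 + 3*81 = -19 + 243 = 224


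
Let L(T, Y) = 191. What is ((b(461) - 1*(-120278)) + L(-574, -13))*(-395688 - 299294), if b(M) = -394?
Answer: -83449963650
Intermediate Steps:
((b(461) - 1*(-120278)) + L(-574, -13))*(-395688 - 299294) = ((-394 - 1*(-120278)) + 191)*(-395688 - 299294) = ((-394 + 120278) + 191)*(-694982) = (119884 + 191)*(-694982) = 120075*(-694982) = -83449963650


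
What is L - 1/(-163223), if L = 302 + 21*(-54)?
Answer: -135801535/163223 ≈ -832.00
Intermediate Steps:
L = -832 (L = 302 - 1134 = -832)
L - 1/(-163223) = -832 - 1/(-163223) = -832 - 1*(-1/163223) = -832 + 1/163223 = -135801535/163223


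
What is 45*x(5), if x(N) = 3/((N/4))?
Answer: 108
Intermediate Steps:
x(N) = 12/N (x(N) = 3/((N*(¼))) = 3/((N/4)) = 3*(4/N) = 12/N)
45*x(5) = 45*(12/5) = 108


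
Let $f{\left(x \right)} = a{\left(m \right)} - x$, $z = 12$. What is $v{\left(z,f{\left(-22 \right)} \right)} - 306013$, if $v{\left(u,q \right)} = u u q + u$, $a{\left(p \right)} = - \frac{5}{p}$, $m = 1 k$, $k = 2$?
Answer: $-303193$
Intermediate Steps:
$m = 2$ ($m = 1 \cdot 2 = 2$)
$f{\left(x \right)} = - \frac{5}{2} - x$
$v{\left(u,q \right)} = u + q u^{2}$ ($v{\left(u,q \right)} = u^{2} q + u = q u^{2} + u = u + q u^{2}$)
$v{\left(z,f{\left(-22 \right)} \right)} - 306013 = 12 \left(1 + \left(- \frac{5}{2} - -22\right) 12\right) - 306013 = 12 \left(1 + \left(- \frac{5}{2} + 22\right) 12\right) - 306013 = 12 \left(1 + \frac{39}{2} \cdot 12\right) - 306013 = 12 \left(1 + 234\right) - 306013 = 12 \cdot 235 - 306013 = 2820 - 306013 = -303193$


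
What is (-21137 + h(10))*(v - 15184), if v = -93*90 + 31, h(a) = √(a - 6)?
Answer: 497158605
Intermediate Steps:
h(a) = √(-6 + a)
v = -8339 (v = -8370 + 31 = -8339)
(-21137 + h(10))*(v - 15184) = (-21137 + √(-6 + 10))*(-8339 - 15184) = (-21137 + √4)*(-23523) = (-21137 + 2)*(-23523) = -21135*(-23523) = 497158605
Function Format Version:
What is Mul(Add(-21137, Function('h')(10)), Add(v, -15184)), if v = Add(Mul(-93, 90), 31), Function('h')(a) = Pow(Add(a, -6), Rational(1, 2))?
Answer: 497158605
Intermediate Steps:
Function('h')(a) = Pow(Add(-6, a), Rational(1, 2))
v = -8339 (v = Add(-8370, 31) = -8339)
Mul(Add(-21137, Function('h')(10)), Add(v, -15184)) = Mul(Add(-21137, Pow(Add(-6, 10), Rational(1, 2))), Add(-8339, -15184)) = Mul(Add(-21137, Pow(4, Rational(1, 2))), -23523) = Mul(Add(-21137, 2), -23523) = Mul(-21135, -23523) = 497158605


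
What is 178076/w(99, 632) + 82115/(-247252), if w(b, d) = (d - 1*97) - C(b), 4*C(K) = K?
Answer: 175950991893/504641332 ≈ 348.67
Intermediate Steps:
C(K) = K/4
w(b, d) = -97 + d - b/4 (w(b, d) = (d - 1*97) - b/4 = (d - 97) - b/4 = (-97 + d) - b/4 = -97 + d - b/4)
178076/w(99, 632) + 82115/(-247252) = 178076/(-97 + 632 - ¼*99) + 82115/(-247252) = 178076/(-97 + 632 - 99/4) + 82115*(-1/247252) = 178076/(2041/4) - 82115/247252 = 178076*(4/2041) - 82115/247252 = 712304/2041 - 82115/247252 = 175950991893/504641332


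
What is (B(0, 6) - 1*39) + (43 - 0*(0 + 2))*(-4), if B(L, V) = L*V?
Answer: -211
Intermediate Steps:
(B(0, 6) - 1*39) + (43 - 0*(0 + 2))*(-4) = (0*6 - 1*39) + (43 - 0*(0 + 2))*(-4) = (0 - 39) + (43 - 0*2)*(-4) = -39 + (43 - 1*0)*(-4) = -39 + (43 + 0)*(-4) = -39 + 43*(-4) = -39 - 172 = -211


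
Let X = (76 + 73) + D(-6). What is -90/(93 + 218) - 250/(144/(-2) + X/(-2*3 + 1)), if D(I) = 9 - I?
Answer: 170795/81482 ≈ 2.0961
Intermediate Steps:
X = 164 (X = (76 + 73) + (9 - 1*(-6)) = 149 + (9 + 6) = 149 + 15 = 164)
-90/(93 + 218) - 250/(144/(-2) + X/(-2*3 + 1)) = -90/(93 + 218) - 250/(144/(-2) + 164/(-2*3 + 1)) = -90/311 - 250/(144*(-½) + 164/(-6 + 1)) = -90*1/311 - 250/(-72 + 164/(-5)) = -90/311 - 250/(-72 + 164*(-⅕)) = -90/311 - 250/(-72 - 164/5) = -90/311 - 250/(-524/5) = -90/311 - 250*(-5/524) = -90/311 + 625/262 = 170795/81482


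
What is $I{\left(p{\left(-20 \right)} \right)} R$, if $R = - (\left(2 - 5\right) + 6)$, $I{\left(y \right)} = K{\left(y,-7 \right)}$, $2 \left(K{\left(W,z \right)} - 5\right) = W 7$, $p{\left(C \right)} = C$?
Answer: $195$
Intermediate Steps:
$K{\left(W,z \right)} = 5 + \frac{7 W}{2}$ ($K{\left(W,z \right)} = 5 + \frac{W 7}{2} = 5 + \frac{7 W}{2}$)
$I{\left(y \right)} = 5 + \frac{7 y}{2}$
$R = -3$ ($R = - (\left(2 - 5\right) + 6) = - (-3 + 6) = \left(-1\right) 3 = -3$)
$I{\left(p{\left(-20 \right)} \right)} R = \left(5 + \frac{7}{2} \left(-20\right)\right) \left(-3\right) = \left(5 - 70\right) \left(-3\right) = \left(-65\right) \left(-3\right) = 195$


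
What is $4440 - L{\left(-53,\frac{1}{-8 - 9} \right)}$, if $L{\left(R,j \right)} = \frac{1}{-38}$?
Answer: $\frac{168721}{38} \approx 4440.0$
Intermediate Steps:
$L{\left(R,j \right)} = - \frac{1}{38}$
$4440 - L{\left(-53,\frac{1}{-8 - 9} \right)} = 4440 - - \frac{1}{38} = 4440 + \frac{1}{38} = \frac{168721}{38}$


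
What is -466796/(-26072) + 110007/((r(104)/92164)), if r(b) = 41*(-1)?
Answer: -66083945010005/267238 ≈ -2.4728e+8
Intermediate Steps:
r(b) = -41
-466796/(-26072) + 110007/((r(104)/92164)) = -466796/(-26072) + 110007/((-41/92164)) = -466796*(-1/26072) + 110007/((-41*1/92164)) = 116699/6518 + 110007/(-41/92164) = 116699/6518 + 110007*(-92164/41) = 116699/6518 - 10138685148/41 = -66083945010005/267238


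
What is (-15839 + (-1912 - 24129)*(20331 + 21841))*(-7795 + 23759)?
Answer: -17531934447924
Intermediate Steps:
(-15839 + (-1912 - 24129)*(20331 + 21841))*(-7795 + 23759) = (-15839 - 26041*42172)*15964 = (-15839 - 1098201052)*15964 = -1098216891*15964 = -17531934447924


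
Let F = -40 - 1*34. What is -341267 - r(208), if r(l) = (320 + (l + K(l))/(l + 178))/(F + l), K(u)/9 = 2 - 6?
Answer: -4412954500/12931 ≈ -3.4127e+5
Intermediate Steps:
F = -74 (F = -40 - 34 = -74)
K(u) = -36 (K(u) = 9*(2 - 6) = 9*(-4) = -36)
r(l) = (320 + (-36 + l)/(178 + l))/(-74 + l) (r(l) = (320 + (l - 36)/(l + 178))/(-74 + l) = (320 + (-36 + l)/(178 + l))/(-74 + l))
-341267 - r(208) = -341267 - 107*(532 + 3*208)/(-13172 + 208**2 + 104*208) = -341267 - 107*(532 + 624)/(-13172 + 43264 + 21632) = -341267 - 107*1156/51724 = -341267 - 1*30923/12931 = -341267 - 30923/12931 = -4412954500/12931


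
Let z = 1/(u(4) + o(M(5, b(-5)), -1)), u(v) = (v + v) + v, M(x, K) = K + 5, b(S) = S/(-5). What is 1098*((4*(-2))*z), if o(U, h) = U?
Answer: -488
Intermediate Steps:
b(S) = -S/5 (b(S) = S*(-⅕) = -S/5)
M(x, K) = 5 + K
u(v) = 3*v (u(v) = 2*v + v = 3*v)
z = 1/18 (z = 1/(3*4 + (5 - ⅕*(-5))) = 1/(12 + (5 + 1)) = 1/(12 + 6) = 1/18 ≈ 0.055556)
1098*((4*(-2))*z) = 1098*((4*(-2))*(1/18)) = 1098*(-8*1/18) = 1098*(-4/9) = -488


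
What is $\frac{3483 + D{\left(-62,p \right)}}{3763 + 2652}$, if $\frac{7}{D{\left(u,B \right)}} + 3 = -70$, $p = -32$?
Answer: $\frac{254252}{468295} \approx 0.54293$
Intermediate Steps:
$D{\left(u,B \right)} = - \frac{7}{73}$ ($D{\left(u,B \right)} = \frac{7}{-3 - 70} = \frac{7}{-73} = 7 \left(- \frac{1}{73}\right) = - \frac{7}{73}$)
$\frac{3483 + D{\left(-62,p \right)}}{3763 + 2652} = \frac{3483 - \frac{7}{73}}{3763 + 2652} = \frac{254252}{73 \cdot 6415} = \frac{254252}{73} \cdot \frac{1}{6415} = \frac{254252}{468295}$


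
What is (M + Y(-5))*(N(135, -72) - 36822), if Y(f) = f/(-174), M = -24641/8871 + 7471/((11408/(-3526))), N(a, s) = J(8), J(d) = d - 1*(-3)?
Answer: 4028415460688783/47335656 ≈ 8.5103e+7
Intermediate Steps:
J(d) = 3 + d (J(d) = d + 3 = 3 + d)
N(a, s) = 11 (N(a, s) = 3 + 8 = 11)
M = -3773671037/1632264 (M = -24641*1/8871 + 7471/((11408*(-1/3526))) = -24641/8871 + 7471/(-5704/1763) = -24641/8871 + 7471*(-1763/5704) = -24641/8871 - 424883/184 = -3773671037/1632264 ≈ -2311.9)
Y(f) = -f/174 (Y(f) = f*(-1/174) = -f/174)
(M + Y(-5))*(N(135, -72) - 36822) = (-3773671037/1632264 - 1/174*(-5))*(11 - 36822) = (-3773671037/1632264 + 5/174)*(-36811) = -109435099853/47335656*(-36811) = 4028415460688783/47335656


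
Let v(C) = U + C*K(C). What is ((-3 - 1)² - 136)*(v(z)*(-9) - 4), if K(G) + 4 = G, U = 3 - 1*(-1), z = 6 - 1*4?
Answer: 480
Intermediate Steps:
z = 2 (z = 6 - 4 = 2)
U = 4 (U = 3 + 1 = 4)
K(G) = -4 + G
v(C) = 4 + C*(-4 + C)
((-3 - 1)² - 136)*(v(z)*(-9) - 4) = ((-3 - 1)² - 136)*((4 + 2*(-4 + 2))*(-9) - 4) = ((-4)² - 136)*((4 + 2*(-2))*(-9) - 4) = (16 - 136)*((4 - 4)*(-9) - 4) = -120*(0*(-9) - 4) = -120*(0 - 4) = -120*(-4) = 480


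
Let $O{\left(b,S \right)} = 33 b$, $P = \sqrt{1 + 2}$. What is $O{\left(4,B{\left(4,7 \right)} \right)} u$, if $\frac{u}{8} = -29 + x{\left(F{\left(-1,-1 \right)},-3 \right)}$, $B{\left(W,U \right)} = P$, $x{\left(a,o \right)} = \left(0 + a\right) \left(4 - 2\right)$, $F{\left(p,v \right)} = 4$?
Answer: $-22176$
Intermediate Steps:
$x{\left(a,o \right)} = 2 a$ ($x{\left(a,o \right)} = a 2 = 2 a$)
$P = \sqrt{3} \approx 1.732$
$B{\left(W,U \right)} = \sqrt{3}$
$u = -168$ ($u = 8 \left(-29 + 2 \cdot 4\right) = 8 \left(-29 + 8\right) = 8 \left(-21\right) = -168$)
$O{\left(4,B{\left(4,7 \right)} \right)} u = 33 \cdot 4 \left(-168\right) = 132 \left(-168\right) = -22176$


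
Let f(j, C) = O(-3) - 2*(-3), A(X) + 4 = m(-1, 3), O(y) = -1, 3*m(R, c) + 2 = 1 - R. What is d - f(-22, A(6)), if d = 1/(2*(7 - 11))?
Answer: -41/8 ≈ -5.1250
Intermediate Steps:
m(R, c) = -⅓ - R/3 (m(R, c) = -⅔ + (1 - R)/3 = -⅔ + (⅓ - R/3) = -⅓ - R/3)
A(X) = -4 (A(X) = -4 + (-⅓ - ⅓*(-1)) = -4 + (-⅓ + ⅓) = -4 + 0 = -4)
d = -⅛ (d = 1/(2*(-4)) = 1/(-8) = -⅛ ≈ -0.12500)
f(j, C) = 5 (f(j, C) = -1 - 2*(-3) = -1 + 6 = 5)
d - f(-22, A(6)) = -⅛ - 1*5 = -⅛ - 5 = -41/8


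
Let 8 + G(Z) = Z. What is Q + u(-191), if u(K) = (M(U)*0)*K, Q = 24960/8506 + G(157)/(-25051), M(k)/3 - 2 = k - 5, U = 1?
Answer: 312002783/106541903 ≈ 2.9285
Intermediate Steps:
G(Z) = -8 + Z
M(k) = -9 + 3*k (M(k) = 6 + 3*(k - 5) = 6 + 3*(-5 + k) = 6 + (-15 + 3*k) = -9 + 3*k)
Q = 312002783/106541903 (Q = 24960/8506 + (-8 + 157)/(-25051) = 24960*(1/8506) + 149*(-1/25051) = 12480/4253 - 149/25051 = 312002783/106541903 ≈ 2.9285)
u(K) = 0 (u(K) = ((-9 + 3*1)*0)*K = ((-9 + 3)*0)*K = (-6*0)*K = 0*K = 0)
Q + u(-191) = 312002783/106541903 + 0 = 312002783/106541903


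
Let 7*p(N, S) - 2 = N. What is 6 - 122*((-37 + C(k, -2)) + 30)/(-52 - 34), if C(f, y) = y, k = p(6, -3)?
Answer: -291/43 ≈ -6.7674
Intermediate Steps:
p(N, S) = 2/7 + N/7
k = 8/7 (k = 2/7 + (⅐)*6 = 2/7 + 6/7 = 8/7 ≈ 1.1429)
6 - 122*((-37 + C(k, -2)) + 30)/(-52 - 34) = 6 - 122*((-37 - 2) + 30)/(-52 - 34) = 6 - 122*(-39 + 30)/(-86) = 6 - (-1098)*(-1)/86 = 6 - 122*9/86 = 6 - 549/43 = -291/43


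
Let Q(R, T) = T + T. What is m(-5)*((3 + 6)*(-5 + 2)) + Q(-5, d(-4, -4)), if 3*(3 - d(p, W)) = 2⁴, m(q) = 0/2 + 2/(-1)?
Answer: 148/3 ≈ 49.333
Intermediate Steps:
m(q) = -2 (m(q) = 0*(½) + 2*(-1) = 0 - 2 = -2)
d(p, W) = -7/3 (d(p, W) = 3 - ⅓*2⁴ = 3 - ⅓*16 = 3 - 16/3 = -7/3)
Q(R, T) = 2*T
m(-5)*((3 + 6)*(-5 + 2)) + Q(-5, d(-4, -4)) = -2*(3 + 6)*(-5 + 2) + 2*(-7/3) = -18*(-3) - 14/3 = -2*(-27) - 14/3 = 54 - 14/3 = 148/3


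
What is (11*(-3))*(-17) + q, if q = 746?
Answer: 1307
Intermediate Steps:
(11*(-3))*(-17) + q = (11*(-3))*(-17) + 746 = -33*(-17) + 746 = 561 + 746 = 1307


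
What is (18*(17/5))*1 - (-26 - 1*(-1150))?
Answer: -5314/5 ≈ -1062.8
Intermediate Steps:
(18*(17/5))*1 - (-26 - 1*(-1150)) = (18*(17*(1/5)))*1 - (-26 + 1150) = (18*(17/5))*1 - 1*1124 = (306/5)*1 - 1124 = 306/5 - 1124 = -5314/5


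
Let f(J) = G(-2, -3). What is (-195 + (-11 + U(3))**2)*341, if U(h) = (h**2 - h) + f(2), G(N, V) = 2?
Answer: -63426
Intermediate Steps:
f(J) = 2
U(h) = 2 + h**2 - h (U(h) = (h**2 - h) + 2 = 2 + h**2 - h)
(-195 + (-11 + U(3))**2)*341 = (-195 + (-11 + (2 + 3**2 - 1*3))**2)*341 = (-195 + (-11 + (2 + 9 - 3))**2)*341 = (-195 + (-11 + 8)**2)*341 = (-195 + (-3)**2)*341 = (-195 + 9)*341 = -186*341 = -63426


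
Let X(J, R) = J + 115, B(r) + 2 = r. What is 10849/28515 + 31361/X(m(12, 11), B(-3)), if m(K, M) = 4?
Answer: 895549946/3393285 ≈ 263.92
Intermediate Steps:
B(r) = -2 + r
X(J, R) = 115 + J
10849/28515 + 31361/X(m(12, 11), B(-3)) = 10849/28515 + 31361/(115 + 4) = 10849*(1/28515) + 31361/119 = 10849/28515 + 31361*(1/119) = 10849/28515 + 31361/119 = 895549946/3393285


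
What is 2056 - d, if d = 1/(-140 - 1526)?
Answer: 3425297/1666 ≈ 2056.0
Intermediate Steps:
d = -1/1666 (d = 1/(-1666) = -1/1666 ≈ -0.00060024)
2056 - d = 2056 - 1*(-1/1666) = 2056 + 1/1666 = 3425297/1666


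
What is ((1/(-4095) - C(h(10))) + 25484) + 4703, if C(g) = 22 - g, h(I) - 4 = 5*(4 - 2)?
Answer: 123583004/4095 ≈ 30179.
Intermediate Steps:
h(I) = 14 (h(I) = 4 + 5*(4 - 2) = 4 + 5*2 = 4 + 10 = 14)
((1/(-4095) - C(h(10))) + 25484) + 4703 = ((1/(-4095) - (22 - 1*14)) + 25484) + 4703 = ((-1/4095 - (22 - 14)) + 25484) + 4703 = ((-1/4095 - 1*8) + 25484) + 4703 = ((-1/4095 - 8) + 25484) + 4703 = (-32761/4095 + 25484) + 4703 = 104324219/4095 + 4703 = 123583004/4095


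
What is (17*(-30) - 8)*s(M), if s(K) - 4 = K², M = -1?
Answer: -2590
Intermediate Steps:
s(K) = 4 + K²
(17*(-30) - 8)*s(M) = (17*(-30) - 8)*(4 + (-1)²) = (-510 - 8)*(4 + 1) = -518*5 = -2590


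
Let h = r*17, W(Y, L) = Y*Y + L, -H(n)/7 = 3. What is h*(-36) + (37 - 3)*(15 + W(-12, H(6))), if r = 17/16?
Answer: 16167/4 ≈ 4041.8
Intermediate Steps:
H(n) = -21 (H(n) = -7*3 = -21)
r = 17/16 (r = 17*(1/16) = 17/16 ≈ 1.0625)
W(Y, L) = L + Y**2 (W(Y, L) = Y**2 + L = L + Y**2)
h = 289/16 (h = (17/16)*17 = 289/16 ≈ 18.063)
h*(-36) + (37 - 3)*(15 + W(-12, H(6))) = (289/16)*(-36) + (37 - 3)*(15 + (-21 + (-12)**2)) = -2601/4 + 34*(15 + (-21 + 144)) = -2601/4 + 34*(15 + 123) = -2601/4 + 34*138 = -2601/4 + 4692 = 16167/4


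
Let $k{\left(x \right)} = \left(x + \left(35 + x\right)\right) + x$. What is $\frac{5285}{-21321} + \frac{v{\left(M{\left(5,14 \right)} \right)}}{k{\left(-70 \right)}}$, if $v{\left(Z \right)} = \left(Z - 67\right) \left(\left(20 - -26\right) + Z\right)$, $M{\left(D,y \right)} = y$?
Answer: $\frac{13375181}{746235} \approx 17.924$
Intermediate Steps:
$k{\left(x \right)} = 35 + 3 x$ ($k{\left(x \right)} = \left(35 + 2 x\right) + x = 35 + 3 x$)
$v{\left(Z \right)} = \left(-67 + Z\right) \left(46 + Z\right)$ ($v{\left(Z \right)} = \left(-67 + Z\right) \left(\left(20 + 26\right) + Z\right) = \left(-67 + Z\right) \left(46 + Z\right)$)
$\frac{5285}{-21321} + \frac{v{\left(M{\left(5,14 \right)} \right)}}{k{\left(-70 \right)}} = \frac{5285}{-21321} + \frac{-3082 + 14^{2} - 294}{35 + 3 \left(-70\right)} = 5285 \left(- \frac{1}{21321}\right) + \frac{-3082 + 196 - 294}{35 - 210} = - \frac{5285}{21321} - \frac{3180}{-175} = - \frac{5285}{21321} - - \frac{636}{35} = - \frac{5285}{21321} + \frac{636}{35} = \frac{13375181}{746235}$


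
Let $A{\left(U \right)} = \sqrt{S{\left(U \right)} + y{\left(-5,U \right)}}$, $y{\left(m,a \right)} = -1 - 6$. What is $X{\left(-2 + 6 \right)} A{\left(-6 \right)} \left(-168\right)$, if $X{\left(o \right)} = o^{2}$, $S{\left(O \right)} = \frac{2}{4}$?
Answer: $- 1344 i \sqrt{26} \approx - 6853.1 i$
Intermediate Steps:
$y{\left(m,a \right)} = -7$ ($y{\left(m,a \right)} = -1 - 6 = -7$)
$S{\left(O \right)} = \frac{1}{2}$ ($S{\left(O \right)} = 2 \cdot \frac{1}{4} = \frac{1}{2}$)
$A{\left(U \right)} = \frac{i \sqrt{26}}{2}$ ($A{\left(U \right)} = \sqrt{\frac{1}{2} - 7} = \sqrt{- \frac{13}{2}} = \frac{i \sqrt{26}}{2}$)
$X{\left(-2 + 6 \right)} A{\left(-6 \right)} \left(-168\right) = \left(-2 + 6\right)^{2} \frac{i \sqrt{26}}{2} \left(-168\right) = 4^{2} \frac{i \sqrt{26}}{2} \left(-168\right) = 16 \frac{i \sqrt{26}}{2} \left(-168\right) = 8 i \sqrt{26} \left(-168\right) = - 1344 i \sqrt{26}$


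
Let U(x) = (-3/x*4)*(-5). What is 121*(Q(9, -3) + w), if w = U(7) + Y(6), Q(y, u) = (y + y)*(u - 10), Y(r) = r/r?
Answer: -190091/7 ≈ -27156.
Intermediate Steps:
Y(r) = 1
U(x) = 60/x (U(x) = -12/x*(-5) = 60/x)
Q(y, u) = 2*y*(-10 + u) (Q(y, u) = (2*y)*(-10 + u) = 2*y*(-10 + u))
w = 67/7 (w = 60/7 + 1 = 67/7 ≈ 9.5714)
121*(Q(9, -3) + w) = 121*(2*9*(-10 - 3) + 67/7) = 121*(2*9*(-13) + 67/7) = 121*(-234 + 67/7) = 121*(-1571/7) = -190091/7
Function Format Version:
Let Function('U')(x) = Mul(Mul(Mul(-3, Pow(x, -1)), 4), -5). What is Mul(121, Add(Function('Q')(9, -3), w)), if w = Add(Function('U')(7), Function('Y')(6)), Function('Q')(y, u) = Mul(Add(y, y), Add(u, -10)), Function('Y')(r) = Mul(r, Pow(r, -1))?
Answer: Rational(-190091, 7) ≈ -27156.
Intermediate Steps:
Function('Y')(r) = 1
Function('U')(x) = Mul(60, Pow(x, -1)) (Function('U')(x) = Mul(Mul(-12, Pow(x, -1)), -5) = Mul(60, Pow(x, -1)))
Function('Q')(y, u) = Mul(2, y, Add(-10, u)) (Function('Q')(y, u) = Mul(Mul(2, y), Add(-10, u)) = Mul(2, y, Add(-10, u)))
w = Rational(67, 7) (w = Add(Mul(60, Pow(7, -1)), 1) = Add(Mul(60, Rational(1, 7)), 1) = Add(Rational(60, 7), 1) = Rational(67, 7) ≈ 9.5714)
Mul(121, Add(Function('Q')(9, -3), w)) = Mul(121, Add(Mul(2, 9, Add(-10, -3)), Rational(67, 7))) = Mul(121, Add(Mul(2, 9, -13), Rational(67, 7))) = Mul(121, Add(-234, Rational(67, 7))) = Mul(121, Rational(-1571, 7)) = Rational(-190091, 7)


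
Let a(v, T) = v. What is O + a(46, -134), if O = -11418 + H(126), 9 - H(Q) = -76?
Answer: -11287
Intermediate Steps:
H(Q) = 85 (H(Q) = 9 - 1*(-76) = 9 + 76 = 85)
O = -11333 (O = -11418 + 85 = -11333)
O + a(46, -134) = -11333 + 46 = -11287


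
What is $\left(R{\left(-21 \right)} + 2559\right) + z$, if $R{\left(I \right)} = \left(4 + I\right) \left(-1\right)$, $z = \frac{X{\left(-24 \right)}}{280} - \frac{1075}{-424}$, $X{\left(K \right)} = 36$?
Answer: $\frac{38267373}{14840} \approx 2578.7$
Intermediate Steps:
$z = \frac{39533}{14840}$ ($z = \frac{36}{280} - \frac{1075}{-424} = 36 \cdot \frac{1}{280} - - \frac{1075}{424} = \frac{9}{70} + \frac{1075}{424} = \frac{39533}{14840} \approx 2.6639$)
$R{\left(I \right)} = -4 - I$
$\left(R{\left(-21 \right)} + 2559\right) + z = \left(\left(-4 - -21\right) + 2559\right) + \frac{39533}{14840} = \left(\left(-4 + 21\right) + 2559\right) + \frac{39533}{14840} = \left(17 + 2559\right) + \frac{39533}{14840} = 2576 + \frac{39533}{14840} = \frac{38267373}{14840}$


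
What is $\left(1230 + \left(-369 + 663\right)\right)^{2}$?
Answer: $2322576$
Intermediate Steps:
$\left(1230 + \left(-369 + 663\right)\right)^{2} = \left(1230 + 294\right)^{2} = 1524^{2} = 2322576$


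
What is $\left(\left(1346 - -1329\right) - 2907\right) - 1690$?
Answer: $-1922$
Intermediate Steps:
$\left(\left(1346 - -1329\right) - 2907\right) - 1690 = \left(\left(1346 + 1329\right) - 2907\right) - 1690 = \left(2675 - 2907\right) - 1690 = -232 - 1690 = -1922$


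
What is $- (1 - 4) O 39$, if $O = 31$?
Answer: $3627$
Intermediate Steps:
$- (1 - 4) O 39 = - (1 - 4) 31 \cdot 39 = \left(-1\right) \left(-3\right) 31 \cdot 39 = 3 \cdot 31 \cdot 39 = 93 \cdot 39 = 3627$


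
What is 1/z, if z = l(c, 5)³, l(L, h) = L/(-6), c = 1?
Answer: -216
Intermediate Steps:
l(L, h) = -L/6 (l(L, h) = L*(-⅙) = -L/6)
z = -1/216 (z = (-⅙*1)³ = (-⅙)³ = -1/216 ≈ -0.0046296)
1/z = 1/(-1/216) = -216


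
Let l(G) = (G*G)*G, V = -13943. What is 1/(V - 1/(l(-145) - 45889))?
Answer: -3094514/43146808701 ≈ -7.1721e-5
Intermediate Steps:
l(G) = G³ (l(G) = G²*G = G³)
1/(V - 1/(l(-145) - 45889)) = 1/(-13943 - 1/((-145)³ - 45889)) = 1/(-13943 - 1/(-3048625 - 45889)) = 1/(-13943 - 1/(-3094514)) = 1/(-13943 - 1*(-1/3094514)) = 1/(-13943 + 1/3094514) = 1/(-43146808701/3094514) = -3094514/43146808701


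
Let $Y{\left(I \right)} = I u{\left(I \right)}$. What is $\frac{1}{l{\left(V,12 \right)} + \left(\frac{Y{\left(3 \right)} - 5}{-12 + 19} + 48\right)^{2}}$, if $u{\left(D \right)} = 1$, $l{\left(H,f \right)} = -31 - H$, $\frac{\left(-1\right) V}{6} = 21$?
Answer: $\frac{49}{116211} \approx 0.00042165$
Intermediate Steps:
$V = -126$ ($V = \left(-6\right) 21 = -126$)
$Y{\left(I \right)} = I$ ($Y{\left(I \right)} = I 1 = I$)
$\frac{1}{l{\left(V,12 \right)} + \left(\frac{Y{\left(3 \right)} - 5}{-12 + 19} + 48\right)^{2}} = \frac{1}{\left(-31 - -126\right) + \left(\frac{3 - 5}{-12 + 19} + 48\right)^{2}} = \frac{1}{\left(-31 + 126\right) + \left(- \frac{2}{7} + 48\right)^{2}} = \frac{1}{95 + \left(\left(-2\right) \frac{1}{7} + 48\right)^{2}} = \frac{1}{95 + \left(- \frac{2}{7} + 48\right)^{2}} = \frac{1}{95 + \left(\frac{334}{7}\right)^{2}} = \frac{1}{95 + \frac{111556}{49}} = \frac{1}{\frac{116211}{49}} = \frac{49}{116211}$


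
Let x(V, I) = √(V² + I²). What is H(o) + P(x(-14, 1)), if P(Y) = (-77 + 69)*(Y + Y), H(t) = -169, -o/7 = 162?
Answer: -169 - 16*√197 ≈ -393.57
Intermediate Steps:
o = -1134 (o = -7*162 = -1134)
x(V, I) = √(I² + V²)
P(Y) = -16*Y
H(o) + P(x(-14, 1)) = -169 - 16*√(1² + (-14)²) = -169 - 16*√(1 + 196) = -169 - 16*√197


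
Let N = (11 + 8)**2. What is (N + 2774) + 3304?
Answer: 6439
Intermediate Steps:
N = 361 (N = 19**2 = 361)
(N + 2774) + 3304 = (361 + 2774) + 3304 = 3135 + 3304 = 6439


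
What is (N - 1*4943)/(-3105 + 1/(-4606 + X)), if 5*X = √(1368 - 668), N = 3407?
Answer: 101181274285056/204536379311461 - 3072*√7/204536379311461 ≈ 0.49469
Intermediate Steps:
X = 2*√7 (X = √(1368 - 668)/5 = √700/5 = (10*√7)/5 = 2*√7 ≈ 5.2915)
(N - 1*4943)/(-3105 + 1/(-4606 + X)) = (3407 - 1*4943)/(-3105 + 1/(-4606 + 2*√7)) = (3407 - 4943)/(-3105 + 1/(-4606 + 2*√7)) = -1536/(-3105 + 1/(-4606 + 2*√7))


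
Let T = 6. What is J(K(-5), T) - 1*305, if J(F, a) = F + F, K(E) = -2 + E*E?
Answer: -259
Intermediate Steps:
K(E) = -2 + E**2
J(F, a) = 2*F
J(K(-5), T) - 1*305 = 2*(-2 + (-5)**2) - 1*305 = 2*(-2 + 25) - 305 = 2*23 - 305 = 46 - 305 = -259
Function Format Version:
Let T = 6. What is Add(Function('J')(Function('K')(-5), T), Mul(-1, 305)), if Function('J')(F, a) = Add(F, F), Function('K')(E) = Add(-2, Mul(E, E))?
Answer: -259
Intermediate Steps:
Function('K')(E) = Add(-2, Pow(E, 2))
Function('J')(F, a) = Mul(2, F)
Add(Function('J')(Function('K')(-5), T), Mul(-1, 305)) = Add(Mul(2, Add(-2, Pow(-5, 2))), Mul(-1, 305)) = Add(Mul(2, Add(-2, 25)), -305) = Add(Mul(2, 23), -305) = Add(46, -305) = -259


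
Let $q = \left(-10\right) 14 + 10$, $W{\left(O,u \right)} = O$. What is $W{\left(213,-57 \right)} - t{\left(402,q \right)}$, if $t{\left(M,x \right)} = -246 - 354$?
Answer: $813$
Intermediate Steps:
$q = -130$ ($q = -140 + 10 = -130$)
$t{\left(M,x \right)} = -600$
$W{\left(213,-57 \right)} - t{\left(402,q \right)} = 213 - -600 = 213 + 600 = 813$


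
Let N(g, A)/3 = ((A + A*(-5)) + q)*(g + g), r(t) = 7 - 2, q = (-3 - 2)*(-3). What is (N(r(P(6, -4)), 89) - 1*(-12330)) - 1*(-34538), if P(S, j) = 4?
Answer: 36638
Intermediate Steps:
q = 15 (q = -5*(-3) = 15)
r(t) = 5
N(g, A) = 6*g*(15 - 4*A) (N(g, A) = 3*(((A + A*(-5)) + 15)*(g + g)) = 3*(((A - 5*A) + 15)*(2*g)) = 3*((-4*A + 15)*(2*g)) = 3*((15 - 4*A)*(2*g)) = 3*(2*g*(15 - 4*A)) = 6*g*(15 - 4*A))
(N(r(P(6, -4)), 89) - 1*(-12330)) - 1*(-34538) = (6*5*(15 - 4*89) - 1*(-12330)) - 1*(-34538) = (6*5*(15 - 356) + 12330) + 34538 = (6*5*(-341) + 12330) + 34538 = (-10230 + 12330) + 34538 = 2100 + 34538 = 36638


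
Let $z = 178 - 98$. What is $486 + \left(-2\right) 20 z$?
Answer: $-2714$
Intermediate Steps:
$z = 80$ ($z = 178 - 98 = 80$)
$486 + \left(-2\right) 20 z = 486 + \left(-2\right) 20 \cdot 80 = 486 - 3200 = -2714$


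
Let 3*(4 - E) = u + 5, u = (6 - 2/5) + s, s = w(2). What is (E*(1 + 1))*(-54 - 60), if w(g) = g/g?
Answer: -152/5 ≈ -30.400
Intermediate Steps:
w(g) = 1
s = 1
u = 33/5 (u = (6 - 2/5) + 1 = (6 - 2*⅕) + 1 = (6 - ⅖) + 1 = 28/5 + 1 = 33/5 ≈ 6.6000)
E = 2/15 (E = 4 - (33/5 + 5)/3 = 4 - ⅓*58/5 = 4 - 58/15 = 2/15 ≈ 0.13333)
(E*(1 + 1))*(-54 - 60) = (2*(1 + 1)/15)*(-54 - 60) = ((2/15)*2)*(-114) = (4/15)*(-114) = -152/5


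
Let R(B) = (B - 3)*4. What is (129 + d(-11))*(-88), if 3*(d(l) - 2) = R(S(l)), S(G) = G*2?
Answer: -25784/3 ≈ -8594.7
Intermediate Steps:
S(G) = 2*G
R(B) = -12 + 4*B (R(B) = (-3 + B)*4 = -12 + 4*B)
d(l) = -2 + 8*l/3 (d(l) = 2 + (-12 + 4*(2*l))/3 = 2 + (-12 + 8*l)/3 = 2 + (-4 + 8*l/3) = -2 + 8*l/3)
(129 + d(-11))*(-88) = (129 + (-2 + (8/3)*(-11)))*(-88) = (129 + (-2 - 88/3))*(-88) = (129 - 94/3)*(-88) = (293/3)*(-88) = -25784/3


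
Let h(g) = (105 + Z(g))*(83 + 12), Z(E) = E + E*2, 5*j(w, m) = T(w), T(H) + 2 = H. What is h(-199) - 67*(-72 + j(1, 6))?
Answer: -209513/5 ≈ -41903.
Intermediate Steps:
T(H) = -2 + H
j(w, m) = -2/5 + w/5 (j(w, m) = (-2 + w)/5 = -2/5 + w/5)
Z(E) = 3*E (Z(E) = E + 2*E = 3*E)
h(g) = 9975 + 285*g (h(g) = (105 + 3*g)*(83 + 12) = (105 + 3*g)*95 = 9975 + 285*g)
h(-199) - 67*(-72 + j(1, 6)) = (9975 + 285*(-199)) - 67*(-72 + (-2/5 + (1/5)*1)) = (9975 - 56715) - 67*(-72 + (-2/5 + 1/5)) = -46740 - 67*(-72 - 1/5) = -46740 - 67*(-361)/5 = -46740 - 1*(-24187/5) = -46740 + 24187/5 = -209513/5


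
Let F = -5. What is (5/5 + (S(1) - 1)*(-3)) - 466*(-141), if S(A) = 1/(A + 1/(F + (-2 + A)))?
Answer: 328532/5 ≈ 65706.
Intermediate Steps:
S(A) = 1/(A + 1/(-7 + A)) (S(A) = 1/(A + 1/(-5 + (-2 + A))) = 1/(A + 1/(-7 + A)))
(5/5 + (S(1) - 1)*(-3)) - 466*(-141) = (5/5 + ((-7 + 1)/(1 + 1**2 - 7*1) - 1)*(-3)) - 466*(-141) = (5*(1/5) + (-6/(1 + 1 - 7) - 1)*(-3)) + 65706 = (1 + (-6/(-5) - 1)*(-3)) + 65706 = (1 + (-1/5*(-6) - 1)*(-3)) + 65706 = (1 + (6/5 - 1)*(-3)) + 65706 = (1 + (1/5)*(-3)) + 65706 = (1 - 3/5) + 65706 = 2/5 + 65706 = 328532/5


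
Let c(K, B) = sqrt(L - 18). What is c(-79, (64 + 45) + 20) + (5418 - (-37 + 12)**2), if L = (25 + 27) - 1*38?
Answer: 4793 + 2*I ≈ 4793.0 + 2.0*I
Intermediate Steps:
L = 14 (L = 52 - 38 = 14)
c(K, B) = 2*I (c(K, B) = sqrt(14 - 18) = sqrt(-4) = 2*I)
c(-79, (64 + 45) + 20) + (5418 - (-37 + 12)**2) = 2*I + (5418 - (-37 + 12)**2) = 2*I + (5418 - 1*(-25)**2) = 2*I + (5418 - 1*625) = 2*I + (5418 - 625) = 2*I + 4793 = 4793 + 2*I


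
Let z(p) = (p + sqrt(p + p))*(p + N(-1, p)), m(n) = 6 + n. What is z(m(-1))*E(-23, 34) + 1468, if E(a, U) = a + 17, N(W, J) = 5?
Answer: 1168 - 60*sqrt(10) ≈ 978.26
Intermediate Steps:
E(a, U) = 17 + a
z(p) = (5 + p)*(p + sqrt(2)*sqrt(p)) (z(p) = (p + sqrt(p + p))*(p + 5) = (p + sqrt(2*p))*(5 + p) = (p + sqrt(2)*sqrt(p))*(5 + p) = (5 + p)*(p + sqrt(2)*sqrt(p)))
z(m(-1))*E(-23, 34) + 1468 = ((6 - 1)**2 + 5*(6 - 1) + sqrt(2)*(6 - 1)**(3/2) + 5*sqrt(2)*sqrt(6 - 1))*(17 - 23) + 1468 = (5**2 + 5*5 + sqrt(2)*5**(3/2) + 5*sqrt(2)*sqrt(5))*(-6) + 1468 = (25 + 25 + sqrt(2)*(5*sqrt(5)) + 5*sqrt(10))*(-6) + 1468 = (25 + 25 + 5*sqrt(10) + 5*sqrt(10))*(-6) + 1468 = (50 + 10*sqrt(10))*(-6) + 1468 = (-300 - 60*sqrt(10)) + 1468 = 1168 - 60*sqrt(10)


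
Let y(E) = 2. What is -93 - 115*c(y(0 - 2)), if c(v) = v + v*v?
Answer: -783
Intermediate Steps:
c(v) = v + v**2
-93 - 115*c(y(0 - 2)) = -93 - 230*(1 + 2) = -93 - 230*3 = -93 - 115*6 = -93 - 690 = -783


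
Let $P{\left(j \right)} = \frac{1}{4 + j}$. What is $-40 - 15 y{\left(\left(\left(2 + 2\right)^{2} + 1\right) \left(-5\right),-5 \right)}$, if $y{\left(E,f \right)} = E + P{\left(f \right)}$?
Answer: $1250$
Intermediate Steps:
$y{\left(E,f \right)} = E + \frac{1}{4 + f}$
$-40 - 15 y{\left(\left(\left(2 + 2\right)^{2} + 1\right) \left(-5\right),-5 \right)} = -40 - 15 \frac{1 + \left(\left(2 + 2\right)^{2} + 1\right) \left(-5\right) \left(4 - 5\right)}{4 - 5} = -40 - 15 \frac{1 + \left(4^{2} + 1\right) \left(-5\right) \left(-1\right)}{-1} = -40 - 15 \left(- (1 + \left(16 + 1\right) \left(-5\right) \left(-1\right))\right) = -40 - 15 \left(- (1 + 17 \left(-5\right) \left(-1\right))\right) = -40 - 15 \left(- (1 - -85)\right) = -40 - 15 \left(- (1 + 85)\right) = -40 - 15 \left(\left(-1\right) 86\right) = -40 - -1290 = -40 + 1290 = 1250$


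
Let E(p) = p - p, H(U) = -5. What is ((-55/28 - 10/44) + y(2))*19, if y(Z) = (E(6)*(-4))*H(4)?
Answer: -12825/308 ≈ -41.640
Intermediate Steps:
E(p) = 0
y(Z) = 0 (y(Z) = (0*(-4))*(-5) = 0*(-5) = 0)
((-55/28 - 10/44) + y(2))*19 = ((-55/28 - 10/44) + 0)*19 = ((-55*1/28 - 10*1/44) + 0)*19 = ((-55/28 - 5/22) + 0)*19 = (-675/308 + 0)*19 = -675/308*19 = -12825/308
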